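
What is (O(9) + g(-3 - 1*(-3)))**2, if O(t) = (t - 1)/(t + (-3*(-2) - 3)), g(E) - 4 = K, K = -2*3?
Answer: 16/9 ≈ 1.7778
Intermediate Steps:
K = -6
g(E) = -2 (g(E) = 4 - 6 = -2)
O(t) = (-1 + t)/(3 + t) (O(t) = (-1 + t)/(t + (6 - 3)) = (-1 + t)/(t + 3) = (-1 + t)/(3 + t))
(O(9) + g(-3 - 1*(-3)))**2 = ((-1 + 9)/(3 + 9) - 2)**2 = (8/12 - 2)**2 = ((1/12)*8 - 2)**2 = (2/3 - 2)**2 = (-4/3)**2 = 16/9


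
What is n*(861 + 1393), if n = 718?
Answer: 1618372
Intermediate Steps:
n*(861 + 1393) = 718*(861 + 1393) = 718*2254 = 1618372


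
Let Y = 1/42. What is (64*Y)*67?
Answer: 2144/21 ≈ 102.10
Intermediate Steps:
Y = 1/42 ≈ 0.023810
(64*Y)*67 = (64*(1/42))*67 = (32/21)*67 = 2144/21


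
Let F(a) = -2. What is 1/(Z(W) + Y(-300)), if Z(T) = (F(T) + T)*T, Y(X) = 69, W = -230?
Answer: 1/53429 ≈ 1.8716e-5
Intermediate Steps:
Z(T) = T*(-2 + T) (Z(T) = (-2 + T)*T = T*(-2 + T))
1/(Z(W) + Y(-300)) = 1/(-230*(-2 - 230) + 69) = 1/(-230*(-232) + 69) = 1/(53360 + 69) = 1/53429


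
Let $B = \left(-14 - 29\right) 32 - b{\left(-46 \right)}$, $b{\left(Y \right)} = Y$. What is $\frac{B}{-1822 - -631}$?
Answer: $\frac{1330}{1191} \approx 1.1167$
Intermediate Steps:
$B = -1330$ ($B = \left(-14 - 29\right) 32 - -46 = \left(-43\right) 32 + 46 = -1376 + 46 = -1330$)
$\frac{B}{-1822 - -631} = - \frac{1330}{-1822 - -631} = - \frac{1330}{-1822 + 631} = - \frac{1330}{-1191} = \left(-1330\right) \left(- \frac{1}{1191}\right) = \frac{1330}{1191}$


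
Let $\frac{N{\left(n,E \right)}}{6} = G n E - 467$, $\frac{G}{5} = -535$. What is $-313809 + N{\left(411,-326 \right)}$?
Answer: $2150158689$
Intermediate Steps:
$G = -2675$ ($G = 5 \left(-535\right) = -2675$)
$N{\left(n,E \right)} = -2802 - 16050 E n$ ($N{\left(n,E \right)} = 6 \left(- 2675 n E - 467\right) = 6 \left(- 2675 E n - 467\right) = 6 \left(-467 - 2675 E n\right) = -2802 - 16050 E n$)
$-313809 + N{\left(411,-326 \right)} = -313809 - \left(2802 - 2150475300\right) = -313809 + \left(-2802 + 2150475300\right) = -313809 + 2150472498 = 2150158689$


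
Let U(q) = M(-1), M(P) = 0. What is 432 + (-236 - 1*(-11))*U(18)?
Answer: 432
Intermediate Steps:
U(q) = 0
432 + (-236 - 1*(-11))*U(18) = 432 + (-236 - 1*(-11))*0 = 432 + (-236 + 11)*0 = 432 - 225*0 = 432 + 0 = 432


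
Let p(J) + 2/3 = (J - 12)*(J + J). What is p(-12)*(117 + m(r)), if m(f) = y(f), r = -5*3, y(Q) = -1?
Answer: 200216/3 ≈ 66739.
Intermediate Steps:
r = -15
m(f) = -1
p(J) = -⅔ + 2*J*(-12 + J) (p(J) = -⅔ + (J - 12)*(J + J) = -⅔ + (-12 + J)*(2*J) = -⅔ + 2*J*(-12 + J))
p(-12)*(117 + m(r)) = (-⅔ - 24*(-12) + 2*(-12)²)*(117 - 1) = (-⅔ + 288 + 2*144)*116 = (-⅔ + 288 + 288)*116 = (1726/3)*116 = 200216/3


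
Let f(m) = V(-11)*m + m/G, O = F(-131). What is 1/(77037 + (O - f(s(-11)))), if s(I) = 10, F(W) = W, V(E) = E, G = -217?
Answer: 217/16712482 ≈ 1.2984e-5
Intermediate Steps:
O = -131
f(m) = -2388*m/217 (f(m) = -11*m + m/(-217) = -11*m + m*(-1/217) = -11*m - m/217 = -2388*m/217)
1/(77037 + (O - f(s(-11)))) = 1/(77037 + (-131 - (-2388)*10/217)) = 1/(77037 + (-131 - 1*(-23880/217))) = 1/(77037 + (-131 + 23880/217)) = 1/(77037 - 4547/217) = 1/(16712482/217) = 217/16712482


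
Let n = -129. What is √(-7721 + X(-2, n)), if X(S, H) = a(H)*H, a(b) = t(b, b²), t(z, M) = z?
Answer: 2*√2230 ≈ 94.446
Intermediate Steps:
a(b) = b
X(S, H) = H² (X(S, H) = H*H = H²)
√(-7721 + X(-2, n)) = √(-7721 + (-129)²) = √(-7721 + 16641) = √8920 = 2*√2230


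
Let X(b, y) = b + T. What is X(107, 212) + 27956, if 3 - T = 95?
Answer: 27971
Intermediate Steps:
T = -92 (T = 3 - 1*95 = 3 - 95 = -92)
X(b, y) = -92 + b (X(b, y) = b - 92 = -92 + b)
X(107, 212) + 27956 = (-92 + 107) + 27956 = 15 + 27956 = 27971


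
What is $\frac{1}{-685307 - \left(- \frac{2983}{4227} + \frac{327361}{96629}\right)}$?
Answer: $- \frac{408450783}{279915276256021} \approx -1.4592 \cdot 10^{-6}$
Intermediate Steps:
$\frac{1}{-685307 - \left(- \frac{2983}{4227} + \frac{327361}{96629}\right)} = \frac{1}{-685307 - \frac{1095510640}{408450783}} = \frac{1}{- \frac{279915276256021}{408450783}} = - \frac{408450783}{279915276256021}$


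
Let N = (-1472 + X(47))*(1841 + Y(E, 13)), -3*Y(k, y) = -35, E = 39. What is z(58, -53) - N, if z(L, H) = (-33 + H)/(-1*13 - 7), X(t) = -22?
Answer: 27678883/10 ≈ 2.7679e+6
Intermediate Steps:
Y(k, y) = 35/3 (Y(k, y) = -⅓*(-35) = 35/3)
z(L, H) = 33/20 - H/20 (z(L, H) = (-33 + H)/(-13 - 7) = (-33 + H)/(-20) = (-33 + H)*(-1/20) = 33/20 - H/20)
N = -2767884 (N = (-1472 - 22)*(1841 + 35/3) = -1494*5558/3 = -2767884)
z(58, -53) - N = (33/20 - 1/20*(-53)) - 1*(-2767884) = (33/20 + 53/20) + 2767884 = 43/10 + 2767884 = 27678883/10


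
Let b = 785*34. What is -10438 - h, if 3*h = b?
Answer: -58004/3 ≈ -19335.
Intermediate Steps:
b = 26690
h = 26690/3 (h = (1/3)*26690 = 26690/3 ≈ 8896.7)
-10438 - h = -10438 - 1*26690/3 = -10438 - 26690/3 = -58004/3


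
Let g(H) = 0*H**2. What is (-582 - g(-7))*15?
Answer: -8730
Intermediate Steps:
g(H) = 0
(-582 - g(-7))*15 = (-582 - 1*0)*15 = (-582 + 0)*15 = -582*15 = -8730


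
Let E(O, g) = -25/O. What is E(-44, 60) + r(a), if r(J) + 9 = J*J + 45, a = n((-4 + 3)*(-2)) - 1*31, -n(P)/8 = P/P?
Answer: 68533/44 ≈ 1557.6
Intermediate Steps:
n(P) = -8 (n(P) = -8*P/P = -8*1 = -8)
a = -39 (a = -8 - 1*31 = -8 - 31 = -39)
r(J) = 36 + J**2 (r(J) = -9 + (J*J + 45) = -9 + (J**2 + 45) = -9 + (45 + J**2) = 36 + J**2)
E(-44, 60) + r(a) = -25/(-44) + (36 + (-39)**2) = -25*(-1/44) + (36 + 1521) = 25/44 + 1557 = 68533/44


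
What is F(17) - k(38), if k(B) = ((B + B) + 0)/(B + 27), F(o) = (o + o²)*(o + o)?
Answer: 676184/65 ≈ 10403.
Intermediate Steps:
F(o) = 2*o*(o + o²) (F(o) = (o + o²)*(2*o) = 2*o*(o + o²))
k(B) = 2*B/(27 + B) (k(B) = (2*B + 0)/(27 + B) = (2*B)/(27 + B) = 2*B/(27 + B))
F(17) - k(38) = 2*17²*(1 + 17) - 2*38/(27 + 38) = 2*289*18 - 2*38/65 = 10404 - 2*38/65 = 10404 - 1*76/65 = 10404 - 76/65 = 676184/65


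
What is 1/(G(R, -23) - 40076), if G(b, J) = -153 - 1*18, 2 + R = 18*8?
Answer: -1/40247 ≈ -2.4847e-5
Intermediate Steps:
R = 142 (R = -2 + 18*8 = -2 + 144 = 142)
G(b, J) = -171 (G(b, J) = -153 - 18 = -171)
1/(G(R, -23) - 40076) = 1/(-171 - 40076) = 1/(-40247) = -1/40247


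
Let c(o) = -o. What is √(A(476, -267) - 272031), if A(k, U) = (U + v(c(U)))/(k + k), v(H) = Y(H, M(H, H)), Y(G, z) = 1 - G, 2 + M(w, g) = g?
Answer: I*√61635822710/476 ≈ 521.57*I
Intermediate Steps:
M(w, g) = -2 + g
v(H) = 1 - H
A(k, U) = (1 + 2*U)/(2*k) (A(k, U) = (U + (1 - (-1)*U))/(k + k) = (U + (1 + U))/((2*k)) = (1 + 2*U)*(1/(2*k)) = (1 + 2*U)/(2*k))
√(A(476, -267) - 272031) = √((½ - 267)/476 - 272031) = √((1/476)*(-533/2) - 272031) = √(-533/952 - 272031) = √(-258974045/952) = I*√61635822710/476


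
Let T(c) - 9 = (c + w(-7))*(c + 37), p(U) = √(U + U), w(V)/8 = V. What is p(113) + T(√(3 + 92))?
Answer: -1968 + √226 - 19*√95 ≈ -2138.2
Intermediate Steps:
w(V) = 8*V
p(U) = √2*√U (p(U) = √(2*U) = √2*√U)
T(c) = 9 + (-56 + c)*(37 + c) (T(c) = 9 + (c + 8*(-7))*(c + 37) = 9 + (c - 56)*(37 + c) = 9 + (-56 + c)*(37 + c))
p(113) + T(√(3 + 92)) = √2*√113 + (-2063 + (√(3 + 92))² - 19*√(3 + 92)) = √226 + (-2063 + (√95)² - 19*√95) = √226 + (-2063 + 95 - 19*√95) = √226 + (-1968 - 19*√95) = -1968 + √226 - 19*√95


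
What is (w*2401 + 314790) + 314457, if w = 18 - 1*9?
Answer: 650856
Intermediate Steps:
w = 9 (w = 18 - 9 = 9)
(w*2401 + 314790) + 314457 = (9*2401 + 314790) + 314457 = (21609 + 314790) + 314457 = 336399 + 314457 = 650856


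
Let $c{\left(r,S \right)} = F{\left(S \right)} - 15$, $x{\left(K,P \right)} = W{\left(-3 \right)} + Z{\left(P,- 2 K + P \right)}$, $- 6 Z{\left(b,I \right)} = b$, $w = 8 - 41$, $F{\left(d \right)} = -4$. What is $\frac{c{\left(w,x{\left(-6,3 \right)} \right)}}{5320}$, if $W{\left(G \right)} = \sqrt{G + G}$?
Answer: $- \frac{1}{280} \approx -0.0035714$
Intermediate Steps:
$w = -33$ ($w = 8 - 41 = -33$)
$Z{\left(b,I \right)} = - \frac{b}{6}$
$W{\left(G \right)} = \sqrt{2} \sqrt{G}$ ($W{\left(G \right)} = \sqrt{2 G} = \sqrt{2} \sqrt{G}$)
$x{\left(K,P \right)} = - \frac{P}{6} + i \sqrt{6}$ ($x{\left(K,P \right)} = \sqrt{2} \sqrt{-3} - \frac{P}{6} = \sqrt{2} i \sqrt{3} - \frac{P}{6} = i \sqrt{6} - \frac{P}{6} = - \frac{P}{6} + i \sqrt{6}$)
$c{\left(r,S \right)} = -19$ ($c{\left(r,S \right)} = -4 - 15 = -19$)
$\frac{c{\left(w,x{\left(-6,3 \right)} \right)}}{5320} = - \frac{19}{5320} = \left(-19\right) \frac{1}{5320} = - \frac{1}{280}$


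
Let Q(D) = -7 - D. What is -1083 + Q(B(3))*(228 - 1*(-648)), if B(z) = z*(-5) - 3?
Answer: 8553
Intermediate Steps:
B(z) = -3 - 5*z (B(z) = -5*z - 3 = -3 - 5*z)
-1083 + Q(B(3))*(228 - 1*(-648)) = -1083 + (-7 - (-3 - 5*3))*(228 - 1*(-648)) = -1083 + (-7 - (-3 - 15))*(228 + 648) = -1083 + (-7 - 1*(-18))*876 = -1083 + (-7 + 18)*876 = -1083 + 11*876 = -1083 + 9636 = 8553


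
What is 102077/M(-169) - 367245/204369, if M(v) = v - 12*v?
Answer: 611474726/11512787 ≈ 53.113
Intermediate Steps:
M(v) = -11*v
102077/M(-169) - 367245/204369 = 102077/((-11*(-169))) - 367245/204369 = 102077/1859 - 367245*1/204369 = 102077*(1/1859) - 122415/68123 = 102077/1859 - 122415/68123 = 611474726/11512787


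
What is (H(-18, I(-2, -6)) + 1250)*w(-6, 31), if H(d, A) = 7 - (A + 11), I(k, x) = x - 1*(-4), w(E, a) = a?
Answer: 38688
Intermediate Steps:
I(k, x) = 4 + x (I(k, x) = x + 4 = 4 + x)
H(d, A) = -4 - A (H(d, A) = 7 - (11 + A) = 7 + (-11 - A) = -4 - A)
(H(-18, I(-2, -6)) + 1250)*w(-6, 31) = ((-4 - (4 - 6)) + 1250)*31 = ((-4 - 1*(-2)) + 1250)*31 = ((-4 + 2) + 1250)*31 = (-2 + 1250)*31 = 1248*31 = 38688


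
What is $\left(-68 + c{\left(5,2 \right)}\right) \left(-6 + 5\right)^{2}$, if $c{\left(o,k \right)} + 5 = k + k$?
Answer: $-69$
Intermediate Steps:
$c{\left(o,k \right)} = -5 + 2 k$ ($c{\left(o,k \right)} = -5 + \left(k + k\right) = -5 + 2 k$)
$\left(-68 + c{\left(5,2 \right)}\right) \left(-6 + 5\right)^{2} = \left(-68 + \left(-5 + 2 \cdot 2\right)\right) \left(-6 + 5\right)^{2} = \left(-68 + \left(-5 + 4\right)\right) \left(-1\right)^{2} = \left(-68 - 1\right) 1 = \left(-69\right) 1 = -69$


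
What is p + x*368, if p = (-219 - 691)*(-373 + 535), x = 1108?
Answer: 260324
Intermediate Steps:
p = -147420 (p = -910*162 = -147420)
p + x*368 = -147420 + 1108*368 = -147420 + 407744 = 260324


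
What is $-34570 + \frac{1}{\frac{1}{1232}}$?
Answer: $-33338$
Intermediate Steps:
$-34570 + \frac{1}{\frac{1}{1232}} = -34570 + 1232 = -33338$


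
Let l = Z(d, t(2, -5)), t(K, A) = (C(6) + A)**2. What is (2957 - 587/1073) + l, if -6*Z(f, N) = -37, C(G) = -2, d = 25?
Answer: 19073345/6438 ≈ 2962.6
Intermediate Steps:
t(K, A) = (-2 + A)**2
Z(f, N) = 37/6 (Z(f, N) = -1/6*(-37) = 37/6)
l = 37/6 ≈ 6.1667
(2957 - 587/1073) + l = (2957 - 587/1073) + 37/6 = 3172274/1073 + 37/6 = 19073345/6438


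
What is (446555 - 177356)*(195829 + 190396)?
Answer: 103971383775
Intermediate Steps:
(446555 - 177356)*(195829 + 190396) = 269199*386225 = 103971383775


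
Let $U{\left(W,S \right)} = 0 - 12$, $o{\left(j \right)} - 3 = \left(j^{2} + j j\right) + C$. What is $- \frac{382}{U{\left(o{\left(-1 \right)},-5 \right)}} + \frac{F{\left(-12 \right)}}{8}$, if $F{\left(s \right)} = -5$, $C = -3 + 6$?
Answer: $\frac{749}{24} \approx 31.208$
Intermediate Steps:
$C = 3$
$o{\left(j \right)} = 6 + 2 j^{2}$ ($o{\left(j \right)} = 3 + \left(\left(j^{2} + j j\right) + 3\right) = 3 + \left(\left(j^{2} + j^{2}\right) + 3\right) = 3 + \left(2 j^{2} + 3\right) = 3 + \left(3 + 2 j^{2}\right) = 6 + 2 j^{2}$)
$U{\left(W,S \right)} = -12$ ($U{\left(W,S \right)} = 0 - 12 = -12$)
$- \frac{382}{U{\left(o{\left(-1 \right)},-5 \right)}} + \frac{F{\left(-12 \right)}}{8} = - \frac{382}{-12} - \frac{5}{8} = \left(-382\right) \left(- \frac{1}{12}\right) - \frac{5}{8} = \frac{191}{6} - \frac{5}{8} = \frac{749}{24}$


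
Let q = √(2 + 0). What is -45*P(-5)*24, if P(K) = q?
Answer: -1080*√2 ≈ -1527.4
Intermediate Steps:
q = √2 ≈ 1.4142
P(K) = √2
-45*P(-5)*24 = -45*√2*24 = -1080*√2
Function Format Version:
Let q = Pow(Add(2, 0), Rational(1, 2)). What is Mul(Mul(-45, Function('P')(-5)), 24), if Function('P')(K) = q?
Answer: Mul(-1080, Pow(2, Rational(1, 2))) ≈ -1527.4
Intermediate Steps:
q = Pow(2, Rational(1, 2)) ≈ 1.4142
Function('P')(K) = Pow(2, Rational(1, 2))
Mul(Mul(-45, Function('P')(-5)), 24) = Mul(Mul(-45, Pow(2, Rational(1, 2))), 24) = Mul(-1080, Pow(2, Rational(1, 2)))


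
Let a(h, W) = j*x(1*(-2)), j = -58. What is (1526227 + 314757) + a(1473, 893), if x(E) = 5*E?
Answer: 1841564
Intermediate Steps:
a(h, W) = 580 (a(h, W) = -290*1*(-2) = -290*(-2) = -58*(-10) = 580)
(1526227 + 314757) + a(1473, 893) = (1526227 + 314757) + 580 = 1840984 + 580 = 1841564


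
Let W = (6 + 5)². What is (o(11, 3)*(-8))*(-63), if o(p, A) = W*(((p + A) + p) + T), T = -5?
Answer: 1219680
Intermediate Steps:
W = 121 (W = 11² = 121)
o(p, A) = -605 + 121*A + 242*p (o(p, A) = 121*(((p + A) + p) - 5) = 121*(((A + p) + p) - 5) = 121*((A + 2*p) - 5) = 121*(-5 + A + 2*p) = -605 + 121*A + 242*p)
(o(11, 3)*(-8))*(-63) = ((-605 + 121*3 + 242*11)*(-8))*(-63) = ((-605 + 363 + 2662)*(-8))*(-63) = (2420*(-8))*(-63) = -19360*(-63) = 1219680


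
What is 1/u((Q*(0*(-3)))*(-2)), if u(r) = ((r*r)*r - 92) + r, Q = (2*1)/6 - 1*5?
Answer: -1/92 ≈ -0.010870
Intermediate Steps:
Q = -14/3 (Q = 2*(⅙) - 5 = ⅓ - 5 = -14/3 ≈ -4.6667)
u(r) = -92 + r + r³ (u(r) = (r²*r - 92) + r = (r³ - 92) + r = (-92 + r³) + r = -92 + r + r³)
1/u((Q*(0*(-3)))*(-2)) = 1/(-92 - 0*(-3)*(-2) + (-0*(-3)*(-2))³) = 1/(-92 - 14/3*0*(-2) + (-14/3*0*(-2))³) = 1/(-92 + 0*(-2) + (0*(-2))³) = 1/(-92 + 0 + 0³) = 1/(-92 + 0 + 0) = 1/(-92) = -1/92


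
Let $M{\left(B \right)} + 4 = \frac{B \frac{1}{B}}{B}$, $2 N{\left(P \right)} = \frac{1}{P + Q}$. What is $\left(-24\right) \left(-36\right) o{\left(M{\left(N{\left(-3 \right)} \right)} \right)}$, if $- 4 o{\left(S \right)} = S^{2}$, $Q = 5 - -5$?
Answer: $-21600$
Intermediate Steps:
$Q = 10$ ($Q = 5 + 5 = 10$)
$N{\left(P \right)} = \frac{1}{2 \left(10 + P\right)}$ ($N{\left(P \right)} = \frac{1}{2 \left(P + 10\right)} = \frac{1}{2 \left(10 + P\right)}$)
$M{\left(B \right)} = -4 + \frac{1}{B}$ ($M{\left(B \right)} = -4 + \frac{B \frac{1}{B}}{B} = -4 + 1 \frac{1}{B} = -4 + \frac{1}{B}$)
$o{\left(S \right)} = - \frac{S^{2}}{4}$
$\left(-24\right) \left(-36\right) o{\left(M{\left(N{\left(-3 \right)} \right)} \right)} = \left(-24\right) \left(-36\right) \left(- \frac{\left(-4 + \frac{1}{\frac{1}{2} \frac{1}{10 - 3}}\right)^{2}}{4}\right) = 864 \left(- \frac{\left(-4 + \frac{1}{\frac{1}{2} \cdot \frac{1}{7}}\right)^{2}}{4}\right) = 864 \left(- \frac{\left(-4 + \frac{1}{\frac{1}{14}}\right)^{2}}{4}\right) = 864 \left(- \frac{\left(-4 + 14\right)^{2}}{4}\right) = 864 \left(- \frac{10^{2}}{4}\right) = 864 \left(\left(- \frac{1}{4}\right) 100\right) = 864 \left(-25\right) = -21600$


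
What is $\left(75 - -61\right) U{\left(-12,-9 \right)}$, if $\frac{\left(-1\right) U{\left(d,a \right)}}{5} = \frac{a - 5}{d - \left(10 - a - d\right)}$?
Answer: $- \frac{9520}{43} \approx -221.4$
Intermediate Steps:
$U{\left(d,a \right)} = - \frac{5 \left(-5 + a\right)}{-10 + a + 2 d}$ ($U{\left(d,a \right)} = - 5 \frac{a - 5}{d - \left(10 - a - d\right)} = - 5 \frac{-5 + a}{d - \left(10 - a - d\right)} = - 5 \frac{-5 + a}{d + \left(-10 + a + d\right)} = - 5 \frac{-5 + a}{-10 + a + 2 d} = - \frac{5 \left(-5 + a\right)}{-10 + a + 2 d}$)
$\left(75 - -61\right) U{\left(-12,-9 \right)} = \left(75 - -61\right) \frac{5 \left(5 - -9\right)}{-10 - 9 + 2 \left(-12\right)} = \left(75 + 61\right) \frac{5 \left(5 + 9\right)}{-10 - 9 - 24} = 136 \cdot 5 \frac{1}{-43} \cdot 14 = 136 \cdot 5 \left(- \frac{1}{43}\right) 14 = 136 \left(- \frac{70}{43}\right) = - \frac{9520}{43}$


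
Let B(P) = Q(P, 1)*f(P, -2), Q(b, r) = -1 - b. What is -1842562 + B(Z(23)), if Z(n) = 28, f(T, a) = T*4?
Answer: -1845810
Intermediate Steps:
f(T, a) = 4*T
B(P) = 4*P*(-1 - P) (B(P) = (-1 - P)*(4*P) = 4*P*(-1 - P))
-1842562 + B(Z(23)) = -1842562 - 4*28*(1 + 28) = -1842562 - 4*28*29 = -1842562 - 3248 = -1845810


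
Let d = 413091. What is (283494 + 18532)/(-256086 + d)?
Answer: 302026/157005 ≈ 1.9237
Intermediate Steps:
(283494 + 18532)/(-256086 + d) = (283494 + 18532)/(-256086 + 413091) = 302026/157005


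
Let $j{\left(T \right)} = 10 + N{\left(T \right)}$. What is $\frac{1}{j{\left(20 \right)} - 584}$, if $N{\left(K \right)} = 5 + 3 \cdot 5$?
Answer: $- \frac{1}{554} \approx -0.0018051$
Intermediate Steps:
$N{\left(K \right)} = 20$ ($N{\left(K \right)} = 5 + 15 = 20$)
$j{\left(T \right)} = 30$ ($j{\left(T \right)} = 10 + 20 = 30$)
$\frac{1}{j{\left(20 \right)} - 584} = \frac{1}{30 - 584} = \frac{1}{-554} = - \frac{1}{554}$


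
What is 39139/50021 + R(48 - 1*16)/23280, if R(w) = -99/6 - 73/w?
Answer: 29126926819/37263644160 ≈ 0.78164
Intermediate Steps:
R(w) = -33/2 - 73/w (R(w) = -99*1/6 - 73/w = -33/2 - 73/w)
39139/50021 + R(48 - 1*16)/23280 = 39139/50021 + (-33/2 - 73/(48 - 1*16))/23280 = 39139*(1/50021) + (-33/2 - 73/(48 - 16))*(1/23280) = 39139/50021 + (-33/2 - 73/32)*(1/23280) = 39139/50021 - 601/32*1/23280 = 39139/50021 - 601/744960 = 29126926819/37263644160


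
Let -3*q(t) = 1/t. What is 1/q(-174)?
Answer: 522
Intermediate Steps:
q(t) = -1/(3*t)
1/q(-174) = 1/(-⅓/(-174)) = 1/(-⅓*(-1/174)) = 1/(1/522) = 522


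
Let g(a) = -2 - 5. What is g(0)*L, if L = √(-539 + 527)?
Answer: -14*I*√3 ≈ -24.249*I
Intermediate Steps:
g(a) = -7
L = 2*I*√3 (L = √(-12) = 2*I*√3 ≈ 3.4641*I)
g(0)*L = -14*I*√3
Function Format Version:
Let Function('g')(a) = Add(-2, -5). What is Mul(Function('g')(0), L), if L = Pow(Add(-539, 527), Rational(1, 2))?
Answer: Mul(-14, I, Pow(3, Rational(1, 2))) ≈ Mul(-24.249, I)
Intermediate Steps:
Function('g')(a) = -7
L = Mul(2, I, Pow(3, Rational(1, 2))) (L = Pow(-12, Rational(1, 2)) = Mul(2, I, Pow(3, Rational(1, 2))) ≈ Mul(3.4641, I))
Mul(Function('g')(0), L) = Mul(-7, Mul(2, I, Pow(3, Rational(1, 2)))) = Mul(-14, I, Pow(3, Rational(1, 2)))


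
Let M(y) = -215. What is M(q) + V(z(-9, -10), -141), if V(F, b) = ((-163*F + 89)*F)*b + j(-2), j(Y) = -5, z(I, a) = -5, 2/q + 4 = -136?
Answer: 637100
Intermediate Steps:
q = -1/70 (q = 2/(-4 - 136) = 2/(-140) = 2*(-1/140) = -1/70 ≈ -0.014286)
V(F, b) = -5 + F*b*(89 - 163*F) (V(F, b) = ((-163*F + 89)*F)*b - 5 = ((89 - 163*F)*F)*b - 5 = (F*(89 - 163*F))*b - 5 = F*b*(89 - 163*F) - 5 = -5 + F*b*(89 - 163*F))
M(q) + V(z(-9, -10), -141) = -215 + (-5 - 163*(-141)*(-5)**2 + 89*(-5)*(-141)) = -215 + (-5 - 163*(-141)*25 + 62745) = -215 + (-5 + 574575 + 62745) = -215 + 637315 = 637100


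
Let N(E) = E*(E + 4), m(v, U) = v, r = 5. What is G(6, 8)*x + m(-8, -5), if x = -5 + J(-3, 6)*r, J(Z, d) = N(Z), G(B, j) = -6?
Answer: 112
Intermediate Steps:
N(E) = E*(4 + E)
J(Z, d) = Z*(4 + Z)
x = -20 (x = -5 - 3*(4 - 3)*5 = -5 - 3*1*5 = -5 - 3*5 = -5 - 15 = -20)
G(6, 8)*x + m(-8, -5) = -6*(-20) - 8 = 120 - 8 = 112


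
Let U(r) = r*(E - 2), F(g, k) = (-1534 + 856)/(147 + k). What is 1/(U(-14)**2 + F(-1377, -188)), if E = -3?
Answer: 41/201578 ≈ 0.00020340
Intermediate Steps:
F(g, k) = -678/(147 + k)
U(r) = -5*r (U(r) = r*(-3 - 2) = r*(-5) = -5*r)
1/(U(-14)**2 + F(-1377, -188)) = 1/((-5*(-14))**2 - 678/(147 - 188)) = 1/(70**2 - 678/(-41)) = 1/(4900 - 678*(-1/41)) = 1/(4900 + 678/41) = 1/(201578/41) = 41/201578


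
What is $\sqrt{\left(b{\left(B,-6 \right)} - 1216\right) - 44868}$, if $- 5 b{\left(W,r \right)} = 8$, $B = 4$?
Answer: $\frac{2 i \sqrt{288035}}{5} \approx 214.68 i$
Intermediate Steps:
$b{\left(W,r \right)} = - \frac{8}{5}$ ($b{\left(W,r \right)} = \left(- \frac{1}{5}\right) 8 = - \frac{8}{5}$)
$\sqrt{\left(b{\left(B,-6 \right)} - 1216\right) - 44868} = \sqrt{\left(- \frac{8}{5} - 1216\right) - 44868} = \sqrt{- \frac{6088}{5} - 44868} = \sqrt{- \frac{230428}{5}} = \frac{2 i \sqrt{288035}}{5}$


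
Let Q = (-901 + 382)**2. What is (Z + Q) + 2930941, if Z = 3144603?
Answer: 6344905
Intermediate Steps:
Q = 269361 (Q = (-519)**2 = 269361)
(Z + Q) + 2930941 = (3144603 + 269361) + 2930941 = 3413964 + 2930941 = 6344905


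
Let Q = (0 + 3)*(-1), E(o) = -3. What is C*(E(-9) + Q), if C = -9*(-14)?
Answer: -756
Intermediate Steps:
C = 126
Q = -3 (Q = 3*(-1) = -3)
C*(E(-9) + Q) = 126*(-3 - 3) = 126*(-6) = -756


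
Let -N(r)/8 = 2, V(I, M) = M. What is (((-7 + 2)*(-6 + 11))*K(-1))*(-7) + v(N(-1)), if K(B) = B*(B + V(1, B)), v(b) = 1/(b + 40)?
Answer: 8401/24 ≈ 350.04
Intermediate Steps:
N(r) = -16 (N(r) = -8*2 = -16)
v(b) = 1/(40 + b)
K(B) = 2*B**2 (K(B) = B*(B + B) = B*(2*B) = 2*B**2)
(((-7 + 2)*(-6 + 11))*K(-1))*(-7) + v(N(-1)) = (((-7 + 2)*(-6 + 11))*(2*(-1)**2))*(-7) + 1/(40 - 16) = ((-5*5)*(2*1))*(-7) + 1/24 = -25*2*(-7) + 1/24 = -50*(-7) + 1/24 = 350 + 1/24 = 8401/24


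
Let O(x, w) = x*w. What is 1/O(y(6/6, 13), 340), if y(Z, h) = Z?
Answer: 1/340 ≈ 0.0029412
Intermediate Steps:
O(x, w) = w*x
1/O(y(6/6, 13), 340) = 1/(340*(6/6)) = 1/(340*(6*(⅙))) = 1/(340*1) = 1/340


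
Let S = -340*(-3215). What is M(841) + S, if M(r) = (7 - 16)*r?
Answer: 1085531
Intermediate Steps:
M(r) = -9*r
S = 1093100
M(841) + S = -9*841 + 1093100 = -7569 + 1093100 = 1085531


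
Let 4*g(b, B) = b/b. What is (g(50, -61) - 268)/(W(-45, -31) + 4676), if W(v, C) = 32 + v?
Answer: -1071/18652 ≈ -0.057420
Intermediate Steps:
g(b, B) = ¼ (g(b, B) = (b/b)/4 = (¼)*1 = ¼)
(g(50, -61) - 268)/(W(-45, -31) + 4676) = (¼ - 268)/((32 - 45) + 4676) = -1071/(4*(-13 + 4676)) = -1071/4/4663 = -1071/4*1/4663 = -1071/18652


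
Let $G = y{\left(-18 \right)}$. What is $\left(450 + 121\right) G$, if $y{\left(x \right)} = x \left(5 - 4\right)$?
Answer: $-10278$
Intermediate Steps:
$y{\left(x \right)} = x$ ($y{\left(x \right)} = x 1 = x$)
$G = -18$
$\left(450 + 121\right) G = \left(450 + 121\right) \left(-18\right) = 571 \left(-18\right) = -10278$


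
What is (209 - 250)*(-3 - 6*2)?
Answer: 615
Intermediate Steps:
(209 - 250)*(-3 - 6*2) = -41*(-3 - 12) = -41*(-15) = 615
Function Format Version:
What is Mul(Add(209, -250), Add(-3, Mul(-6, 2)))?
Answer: 615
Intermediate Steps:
Mul(Add(209, -250), Add(-3, Mul(-6, 2))) = Mul(-41, Add(-3, -12)) = Mul(-41, -15) = 615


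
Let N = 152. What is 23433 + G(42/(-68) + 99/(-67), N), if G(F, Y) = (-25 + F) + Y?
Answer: 53664907/2278 ≈ 23558.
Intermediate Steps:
G(F, Y) = -25 + F + Y
23433 + G(42/(-68) + 99/(-67), N) = 23433 + (-25 + (42/(-68) + 99/(-67)) + 152) = 23433 + (-25 + (42*(-1/68) + 99*(-1/67)) + 152) = 23433 + (-25 + (-21/34 - 99/67) + 152) = 23433 + (-25 - 4773/2278 + 152) = 23433 + 284533/2278 = 53664907/2278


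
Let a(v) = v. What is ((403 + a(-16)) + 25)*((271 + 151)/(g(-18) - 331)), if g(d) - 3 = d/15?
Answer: -434660/823 ≈ -528.14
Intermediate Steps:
g(d) = 3 + d/15
((403 + a(-16)) + 25)*((271 + 151)/(g(-18) - 331)) = ((403 - 16) + 25)*((271 + 151)/((3 + (1/15)*(-18)) - 331)) = (387 + 25)*(422/((3 - 6/5) - 331)) = 412*(422/(9/5 - 331)) = 412*(422/(-1646/5)) = 412*(422*(-5/1646)) = 412*(-1055/823) = -434660/823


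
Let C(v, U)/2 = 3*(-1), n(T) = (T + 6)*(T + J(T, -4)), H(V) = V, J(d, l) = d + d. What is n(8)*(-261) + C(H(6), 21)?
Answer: -87702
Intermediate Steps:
J(d, l) = 2*d
n(T) = 3*T*(6 + T) (n(T) = (T + 6)*(T + 2*T) = (6 + T)*(3*T) = 3*T*(6 + T))
C(v, U) = -6 (C(v, U) = 2*(3*(-1)) = 2*(-3) = -6)
n(8)*(-261) + C(H(6), 21) = (3*8*(6 + 8))*(-261) - 6 = (3*8*14)*(-261) - 6 = 336*(-261) - 6 = -87696 - 6 = -87702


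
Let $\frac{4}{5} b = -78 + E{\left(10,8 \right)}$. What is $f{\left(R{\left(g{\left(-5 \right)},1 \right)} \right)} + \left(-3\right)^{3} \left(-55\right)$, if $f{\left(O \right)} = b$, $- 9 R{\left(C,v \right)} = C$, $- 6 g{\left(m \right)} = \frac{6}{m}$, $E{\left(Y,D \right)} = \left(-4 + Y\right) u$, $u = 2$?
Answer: $\frac{2805}{2} \approx 1402.5$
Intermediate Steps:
$E{\left(Y,D \right)} = -8 + 2 Y$ ($E{\left(Y,D \right)} = \left(-4 + Y\right) 2 = -8 + 2 Y$)
$g{\left(m \right)} = - \frac{1}{m}$ ($g{\left(m \right)} = - \frac{6 \frac{1}{m}}{6} = - \frac{1}{m}$)
$R{\left(C,v \right)} = - \frac{C}{9}$
$b = - \frac{165}{2}$ ($b = \frac{5 \left(-78 + \left(-8 + 2 \cdot 10\right)\right)}{4} = \frac{5 \left(-78 + \left(-8 + 20\right)\right)}{4} = \frac{5 \left(-78 + 12\right)}{4} = \frac{5}{4} \left(-66\right) = - \frac{165}{2} \approx -82.5$)
$f{\left(O \right)} = - \frac{165}{2}$
$f{\left(R{\left(g{\left(-5 \right)},1 \right)} \right)} + \left(-3\right)^{3} \left(-55\right) = - \frac{165}{2} + \left(-3\right)^{3} \left(-55\right) = - \frac{165}{2} - -1485 = - \frac{165}{2} + 1485 = \frac{2805}{2}$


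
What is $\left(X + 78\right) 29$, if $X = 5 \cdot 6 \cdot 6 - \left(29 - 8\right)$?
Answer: $6873$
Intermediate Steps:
$X = 159$ ($X = 30 \cdot 6 - 21 = 180 - 21 = 159$)
$\left(X + 78\right) 29 = \left(159 + 78\right) 29 = 237 \cdot 29 = 6873$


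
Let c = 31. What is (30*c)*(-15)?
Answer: -13950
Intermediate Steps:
(30*c)*(-15) = (30*31)*(-15) = 930*(-15) = -13950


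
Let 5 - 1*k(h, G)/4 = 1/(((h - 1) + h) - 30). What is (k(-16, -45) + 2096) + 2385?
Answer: 283567/63 ≈ 4501.1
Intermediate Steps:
k(h, G) = 20 - 4/(-31 + 2*h) (k(h, G) = 20 - 4/(((h - 1) + h) - 30) = 20 - 4/(((-1 + h) + h) - 30) = 20 - 4/((-1 + 2*h) - 30) = 20 - 4/(-31 + 2*h))
(k(-16, -45) + 2096) + 2385 = (8*(-78 + 5*(-16))/(-31 + 2*(-16)) + 2096) + 2385 = (8*(-78 - 80)/(-31 - 32) + 2096) + 2385 = (8*(-158)/(-63) + 2096) + 2385 = (8*(-1/63)*(-158) + 2096) + 2385 = (1264/63 + 2096) + 2385 = 133312/63 + 2385 = 283567/63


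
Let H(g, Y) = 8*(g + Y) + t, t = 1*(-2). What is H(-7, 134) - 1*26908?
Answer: -25894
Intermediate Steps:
t = -2
H(g, Y) = -2 + 8*Y + 8*g (H(g, Y) = 8*(g + Y) - 2 = 8*(Y + g) - 2 = (8*Y + 8*g) - 2 = -2 + 8*Y + 8*g)
H(-7, 134) - 1*26908 = (-2 + 8*134 + 8*(-7)) - 1*26908 = (-2 + 1072 - 56) - 26908 = 1014 - 26908 = -25894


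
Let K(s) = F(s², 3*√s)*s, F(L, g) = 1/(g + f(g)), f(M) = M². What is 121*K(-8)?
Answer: 968/73 + 242*I*√2/219 ≈ 13.26 + 1.5627*I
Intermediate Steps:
F(L, g) = 1/(g + g²)
K(s) = √s/(3*(1 + 3*√s)) (K(s) = (1/(((3*√s))*(1 + 3*√s)))*s = ((1/(3*√s))/(1 + 3*√s))*s = (1/(3*√s*(1 + 3*√s)))*s = √s/(3*(1 + 3*√s)))
121*K(-8) = 121*((⅓)*(-8)/(√(-8) + 3*(-8))) = 121*((⅓)*(-8)/(2*I*√2 - 24)) = 121*((⅓)*(-8)/(-24 + 2*I*√2)) = 121*(-8/(3*(-24 + 2*I*√2))) = -968/(3*(-24 + 2*I*√2))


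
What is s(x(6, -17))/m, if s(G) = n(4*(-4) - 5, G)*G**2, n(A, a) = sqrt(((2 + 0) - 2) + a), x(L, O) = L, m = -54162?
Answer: -2*sqrt(6)/3009 ≈ -0.0016281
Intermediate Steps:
n(A, a) = sqrt(a) (n(A, a) = sqrt((2 - 2) + a) = sqrt(0 + a) = sqrt(a))
s(G) = G**(5/2) (s(G) = sqrt(G)*G**2 = G**(5/2))
s(x(6, -17))/m = 6**(5/2)/(-54162) = (36*sqrt(6))*(-1/54162) = -2*sqrt(6)/3009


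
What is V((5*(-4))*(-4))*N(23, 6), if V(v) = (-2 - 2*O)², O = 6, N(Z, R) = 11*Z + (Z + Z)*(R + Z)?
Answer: 311052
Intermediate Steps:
N(Z, R) = 11*Z + 2*Z*(R + Z) (N(Z, R) = 11*Z + (2*Z)*(R + Z) = 11*Z + 2*Z*(R + Z))
V(v) = 196 (V(v) = (-2 - 2*6)² = (-2 - 12)² = (-14)² = 196)
V((5*(-4))*(-4))*N(23, 6) = 196*(23*(11 + 2*6 + 2*23)) = 196*(23*(11 + 12 + 46)) = 196*(23*69) = 196*1587 = 311052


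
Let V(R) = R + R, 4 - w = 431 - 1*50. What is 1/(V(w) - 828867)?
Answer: -1/829621 ≈ -1.2054e-6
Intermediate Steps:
w = -377 (w = 4 - (431 - 1*50) = 4 - (431 - 50) = 4 - 1*381 = 4 - 381 = -377)
V(R) = 2*R
1/(V(w) - 828867) = 1/(2*(-377) - 828867) = 1/(-754 - 828867) = 1/(-829621) = -1/829621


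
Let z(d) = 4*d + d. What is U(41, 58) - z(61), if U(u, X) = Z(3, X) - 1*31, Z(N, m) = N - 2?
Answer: -335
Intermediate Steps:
Z(N, m) = -2 + N
z(d) = 5*d
U(u, X) = -30 (U(u, X) = (-2 + 3) - 1*31 = 1 - 31 = -30)
U(41, 58) - z(61) = -30 - 5*61 = -30 - 1*305 = -30 - 305 = -335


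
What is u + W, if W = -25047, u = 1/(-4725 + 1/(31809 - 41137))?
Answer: -1103941549975/44074801 ≈ -25047.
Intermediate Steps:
u = -9328/44074801 (u = 1/(-4725 + 1/(-9328)) = 1/(-4725 - 1/9328) = 1/(-44074801/9328) = -9328/44074801 ≈ -0.00021164)
u + W = -9328/44074801 - 25047 = -1103941549975/44074801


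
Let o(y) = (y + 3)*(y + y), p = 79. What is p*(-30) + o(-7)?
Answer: -2314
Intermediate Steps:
o(y) = 2*y*(3 + y) (o(y) = (3 + y)*(2*y) = 2*y*(3 + y))
p*(-30) + o(-7) = 79*(-30) + 2*(-7)*(3 - 7) = -2370 + 2*(-7)*(-4) = -2370 + 56 = -2314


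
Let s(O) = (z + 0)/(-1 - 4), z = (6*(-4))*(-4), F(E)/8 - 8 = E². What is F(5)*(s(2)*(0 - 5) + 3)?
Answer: 26136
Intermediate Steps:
F(E) = 64 + 8*E²
z = 96 (z = -24*(-4) = 96)
s(O) = -96/5 (s(O) = (96 + 0)/(-1 - 4) = 96/(-5) = 96*(-⅕) = -96/5)
F(5)*(s(2)*(0 - 5) + 3) = (64 + 8*5²)*(-96*(0 - 5)/5 + 3) = (64 + 8*25)*(-96/5*(-5) + 3) = (64 + 200)*(96 + 3) = 264*99 = 26136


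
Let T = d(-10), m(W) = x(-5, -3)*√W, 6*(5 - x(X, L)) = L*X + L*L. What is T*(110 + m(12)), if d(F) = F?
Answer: -1100 - 20*√3 ≈ -1134.6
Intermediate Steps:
x(X, L) = 5 - L²/6 - L*X/6 (x(X, L) = 5 - (L*X + L*L)/6 = 5 - (L*X + L²)/6 = 5 - (L² + L*X)/6 = 5 + (-L²/6 - L*X/6) = 5 - L²/6 - L*X/6)
m(W) = √W (m(W) = (5 - ⅙*(-3)² - ⅙*(-3)*(-5))*√W = (5 - ⅙*9 - 5/2)*√W = (5 - 3/2 - 5/2)*√W = 1*√W = √W)
T = -10
T*(110 + m(12)) = -10*(110 + √12) = -10*(110 + 2*√3) = -1100 - 20*√3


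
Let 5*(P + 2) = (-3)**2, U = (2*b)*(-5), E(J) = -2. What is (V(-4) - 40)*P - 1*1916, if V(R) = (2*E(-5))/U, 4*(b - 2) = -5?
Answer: -143108/75 ≈ -1908.1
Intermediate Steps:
b = 3/4 (b = 2 + (1/4)*(-5) = 2 - 5/4 = 3/4 ≈ 0.75000)
U = -15/2 (U = (2*(3/4))*(-5) = (3/2)*(-5) = -15/2 ≈ -7.5000)
V(R) = 8/15 (V(R) = (2*(-2))/(-15/2) = -4*(-2/15) = 8/15)
P = -1/5 (P = -2 + (1/5)*(-3)**2 = -2 + (1/5)*9 = -2 + 9/5 = -1/5 ≈ -0.20000)
(V(-4) - 40)*P - 1*1916 = (8/15 - 40)*(-1/5) - 1*1916 = -592/15*(-1/5) - 1916 = 592/75 - 1916 = -143108/75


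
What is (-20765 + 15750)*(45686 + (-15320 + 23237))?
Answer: -268819045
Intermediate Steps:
(-20765 + 15750)*(45686 + (-15320 + 23237)) = -5015*(45686 + 7917) = -5015*53603 = -268819045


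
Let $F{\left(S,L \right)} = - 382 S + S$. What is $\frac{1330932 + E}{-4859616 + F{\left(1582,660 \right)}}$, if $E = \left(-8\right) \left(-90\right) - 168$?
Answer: $- \frac{20174}{82763} \approx -0.24376$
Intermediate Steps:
$F{\left(S,L \right)} = - 381 S$
$E = 552$ ($E = 720 - 168 = 552$)
$\frac{1330932 + E}{-4859616 + F{\left(1582,660 \right)}} = \frac{1330932 + 552}{-4859616 - 602742} = \frac{1331484}{-4859616 - 602742} = \frac{1331484}{-5462358} = 1331484 \left(- \frac{1}{5462358}\right) = - \frac{20174}{82763}$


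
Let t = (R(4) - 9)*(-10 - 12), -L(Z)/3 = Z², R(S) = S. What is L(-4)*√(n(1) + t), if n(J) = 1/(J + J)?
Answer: -24*√442 ≈ -504.57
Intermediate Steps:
L(Z) = -3*Z²
n(J) = 1/(2*J)
t = 110 (t = (4 - 9)*(-10 - 12) = -5*(-22) = 110)
L(-4)*√(n(1) + t) = (-3*(-4)²)*√((½)/1 + 110) = (-3*16)*√((½)*1 + 110) = -48*√(½ + 110) = -24*√442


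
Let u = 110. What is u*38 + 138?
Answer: 4318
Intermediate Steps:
u*38 + 138 = 110*38 + 138 = 4180 + 138 = 4318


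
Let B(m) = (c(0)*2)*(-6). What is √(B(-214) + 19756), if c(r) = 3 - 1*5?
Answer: 2*√4945 ≈ 140.64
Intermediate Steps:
c(r) = -2 (c(r) = 3 - 5 = -2)
B(m) = 24 (B(m) = -2*2*(-6) = -4*(-6) = 24)
√(B(-214) + 19756) = √(24 + 19756) = √19780 = 2*√4945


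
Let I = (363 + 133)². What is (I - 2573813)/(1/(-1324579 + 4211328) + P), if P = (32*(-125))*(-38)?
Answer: -6719765661953/438785848001 ≈ -15.314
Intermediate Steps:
P = 152000 (P = -4000*(-38) = 152000)
I = 246016 (I = 496² = 246016)
(I - 2573813)/(1/(-1324579 + 4211328) + P) = (246016 - 2573813)/(1/(-1324579 + 4211328) + 152000) = -2327797/(1/2886749 + 152000) = -2327797/438785848001/2886749 = -2327797*2886749/438785848001 = -6719765661953/438785848001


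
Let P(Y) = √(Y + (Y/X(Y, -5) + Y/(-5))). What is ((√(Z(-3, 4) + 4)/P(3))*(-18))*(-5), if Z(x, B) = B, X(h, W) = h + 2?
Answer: 60*√6 ≈ 146.97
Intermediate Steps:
X(h, W) = 2 + h
P(Y) = √(4*Y/5 + Y/(2 + Y)) (P(Y) = √(Y + (Y/(2 + Y) + Y/(-5))) = √(Y + (Y/(2 + Y) + Y*(-⅕))) = √(Y + (Y/(2 + Y) - Y/5)) = √(Y + (-Y/5 + Y/(2 + Y))) = √(4*Y/5 + Y/(2 + Y)))
((√(Z(-3, 4) + 4)/P(3))*(-18))*(-5) = ((√(4 + 4)/((√5*√(3*(13 + 4*3)/(2 + 3))/5)))*(-18))*(-5) = ((√8/((√5*√(3*(13 + 12)/5)/5)))*(-18))*(-5) = (((2*√2)/((√5*√(3*(⅕)*25)/5)))*(-18))*(-5) = (((2*√2)/((√5*√15/5)))*(-18))*(-5) = (((2*√2)/(√3))*(-18))*(-5) = (((2*√2)*(√3/3))*(-18))*(-5) = ((2*√6/3)*(-18))*(-5) = -12*√6*(-5) = 60*√6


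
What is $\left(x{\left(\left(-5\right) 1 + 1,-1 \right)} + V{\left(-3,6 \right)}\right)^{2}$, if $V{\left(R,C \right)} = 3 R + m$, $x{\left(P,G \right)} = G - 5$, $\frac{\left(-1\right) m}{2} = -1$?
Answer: $169$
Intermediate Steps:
$m = 2$ ($m = \left(-2\right) \left(-1\right) = 2$)
$x{\left(P,G \right)} = -5 + G$
$V{\left(R,C \right)} = 2 + 3 R$ ($V{\left(R,C \right)} = 3 R + 2 = 2 + 3 R$)
$\left(x{\left(\left(-5\right) 1 + 1,-1 \right)} + V{\left(-3,6 \right)}\right)^{2} = \left(\left(-5 - 1\right) + \left(2 + 3 \left(-3\right)\right)\right)^{2} = \left(-6 + \left(2 - 9\right)\right)^{2} = \left(-6 - 7\right)^{2} = \left(-13\right)^{2} = 169$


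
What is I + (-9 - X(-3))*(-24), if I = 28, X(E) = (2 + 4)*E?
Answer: -188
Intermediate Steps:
X(E) = 6*E
I + (-9 - X(-3))*(-24) = 28 + (-9 - 6*(-3))*(-24) = 28 + (-9 - 1*(-18))*(-24) = 28 + (-9 + 18)*(-24) = 28 + 9*(-24) = 28 - 216 = -188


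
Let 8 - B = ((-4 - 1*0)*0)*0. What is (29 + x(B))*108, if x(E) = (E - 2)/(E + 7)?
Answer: 15876/5 ≈ 3175.2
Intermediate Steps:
B = 8 (B = 8 - (-4 - 1*0)*0*0 = 8 - (-4 + 0)*0*0 = 8 - (-4*0)*0 = 8 - 0*0 = 8 - 1*0 = 8 + 0 = 8)
x(E) = (-2 + E)/(7 + E)
(29 + x(B))*108 = (29 + (-2 + 8)/(7 + 8))*108 = (29 + 6/15)*108 = (29 + (1/15)*6)*108 = (29 + 2/5)*108 = (147/5)*108 = 15876/5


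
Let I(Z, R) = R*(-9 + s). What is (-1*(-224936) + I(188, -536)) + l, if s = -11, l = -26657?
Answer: 208999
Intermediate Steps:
I(Z, R) = -20*R (I(Z, R) = R*(-9 - 11) = R*(-20) = -20*R)
(-1*(-224936) + I(188, -536)) + l = (-1*(-224936) - 20*(-536)) - 26657 = (224936 + 10720) - 26657 = 235656 - 26657 = 208999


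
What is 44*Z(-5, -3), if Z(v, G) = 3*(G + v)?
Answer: -1056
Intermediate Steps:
Z(v, G) = 3*G + 3*v
44*Z(-5, -3) = 44*(3*(-3) + 3*(-5)) = 44*(-9 - 15) = 44*(-24) = -1056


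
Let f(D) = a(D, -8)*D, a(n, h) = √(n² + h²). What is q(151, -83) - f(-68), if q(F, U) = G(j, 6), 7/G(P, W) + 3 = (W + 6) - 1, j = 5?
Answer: 7/8 + 272*√293 ≈ 4656.8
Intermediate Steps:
G(P, W) = 7/(2 + W) (G(P, W) = 7/(-3 + ((W + 6) - 1)) = 7/(-3 + ((6 + W) - 1)) = 7/(-3 + (5 + W)) = 7/(2 + W))
a(n, h) = √(h² + n²)
q(F, U) = 7/8 (q(F, U) = 7/(2 + 6) = 7/8)
f(D) = D*√(64 + D²) (f(D) = √((-8)² + D²)*D = √(64 + D²)*D = D*√(64 + D²))
q(151, -83) - f(-68) = 7/8 - (-68)*√(64 + (-68)²) = 7/8 - (-68)*√(64 + 4624) = 7/8 - (-68)*√4688 = 7/8 - (-68)*4*√293 = 7/8 - (-272)*√293 = 7/8 + 272*√293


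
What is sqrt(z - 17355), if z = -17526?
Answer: I*sqrt(34881) ≈ 186.76*I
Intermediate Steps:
sqrt(z - 17355) = sqrt(-17526 - 17355) = sqrt(-34881) = I*sqrt(34881)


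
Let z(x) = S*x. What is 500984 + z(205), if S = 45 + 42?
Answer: 518819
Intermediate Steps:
S = 87
z(x) = 87*x
500984 + z(205) = 500984 + 87*205 = 500984 + 17835 = 518819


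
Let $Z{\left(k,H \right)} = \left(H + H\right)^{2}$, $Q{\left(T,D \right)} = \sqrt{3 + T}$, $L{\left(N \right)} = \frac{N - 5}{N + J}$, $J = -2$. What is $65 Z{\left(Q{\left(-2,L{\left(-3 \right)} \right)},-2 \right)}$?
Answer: $1040$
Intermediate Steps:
$L{\left(N \right)} = \frac{-5 + N}{-2 + N}$ ($L{\left(N \right)} = \frac{N - 5}{N - 2} = \frac{-5 + N}{-2 + N}$)
$Z{\left(k,H \right)} = 4 H^{2}$ ($Z{\left(k,H \right)} = \left(2 H\right)^{2} = 4 H^{2}$)
$65 Z{\left(Q{\left(-2,L{\left(-3 \right)} \right)},-2 \right)} = 65 \cdot 4 \left(-2\right)^{2} = 65 \cdot 4 \cdot 4 = 65 \cdot 16 = 1040$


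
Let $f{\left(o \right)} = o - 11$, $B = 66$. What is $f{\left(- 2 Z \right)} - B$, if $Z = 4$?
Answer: $-85$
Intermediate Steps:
$f{\left(o \right)} = -11 + o$
$f{\left(- 2 Z \right)} - B = \left(-11 - 8\right) - 66 = -19 - 66 = -85$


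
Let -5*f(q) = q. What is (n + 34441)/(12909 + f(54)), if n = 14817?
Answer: 246290/64491 ≈ 3.8190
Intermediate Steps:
f(q) = -q/5
(n + 34441)/(12909 + f(54)) = (14817 + 34441)/(12909 - 1/5*54) = 49258/(12909 - 54/5) = 49258/(64491/5) = 49258*(5/64491) = 246290/64491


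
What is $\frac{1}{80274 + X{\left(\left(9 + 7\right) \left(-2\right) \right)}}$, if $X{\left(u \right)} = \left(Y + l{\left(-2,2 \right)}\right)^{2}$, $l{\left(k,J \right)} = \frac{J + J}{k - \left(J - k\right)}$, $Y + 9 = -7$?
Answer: $\frac{9}{724966} \approx 1.2414 \cdot 10^{-5}$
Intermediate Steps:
$Y = -16$ ($Y = -9 - 7 = -16$)
$l{\left(k,J \right)} = \frac{2 J}{- J + 2 k}$
$X{\left(u \right)} = \frac{2500}{9}$ ($X{\left(u \right)} = \left(-16 + 2 \cdot 2 \frac{1}{\left(-1\right) 2 + 2 \left(-2\right)}\right)^{2} = \left(-16 + 2 \cdot 2 \frac{1}{-2 - 4}\right)^{2} = \left(-16 + 2 \cdot 2 \frac{1}{-6}\right)^{2} = \left(-16 + 2 \cdot 2 \left(- \frac{1}{6}\right)\right)^{2} = \left(-16 - \frac{2}{3}\right)^{2} = \left(- \frac{50}{3}\right)^{2} = \frac{2500}{9}$)
$\frac{1}{80274 + X{\left(\left(9 + 7\right) \left(-2\right) \right)}} = \frac{1}{80274 + \frac{2500}{9}} = \frac{1}{\frac{724966}{9}} = \frac{9}{724966}$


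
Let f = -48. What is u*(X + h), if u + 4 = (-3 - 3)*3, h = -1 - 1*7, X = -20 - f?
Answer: -440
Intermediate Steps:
X = 28 (X = -20 - 1*(-48) = -20 + 48 = 28)
h = -8 (h = -1 - 7 = -8)
u = -22 (u = -4 + (-3 - 3)*3 = -4 - 6*3 = -4 - 18 = -22)
u*(X + h) = -22*(28 - 8) = -22*20 = -440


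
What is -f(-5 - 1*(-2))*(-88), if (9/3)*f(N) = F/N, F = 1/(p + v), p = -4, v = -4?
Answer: 11/9 ≈ 1.2222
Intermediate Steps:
F = -⅛ (F = 1/(-4 - 4) = 1/(-8) = -⅛ ≈ -0.12500)
f(N) = -1/(24*N) (f(N) = (-1/(8*N))/3 = -1/(24*N))
-f(-5 - 1*(-2))*(-88) = -(-1)/(24*(-5 - 1*(-2)))*(-88) = -(-1)/(24*(-5 + 2))*(-88) = -(-1)/(24*(-3))*(-88) = -(-1)*(-1)/(24*3)*(-88) = -1*1/72*(-88) = -1/72*(-88) = 11/9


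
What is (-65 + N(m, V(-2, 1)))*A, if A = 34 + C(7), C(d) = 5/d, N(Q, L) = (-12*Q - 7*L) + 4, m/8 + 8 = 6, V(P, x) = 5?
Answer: 23328/7 ≈ 3332.6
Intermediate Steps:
m = -16 (m = -64 + 8*6 = -64 + 48 = -16)
N(Q, L) = 4 - 12*Q - 7*L
A = 243/7 (A = 34 + 5/7 = 243/7 ≈ 34.714)
(-65 + N(m, V(-2, 1)))*A = (-65 + (4 - 12*(-16) - 7*5))*(243/7) = (-65 + (4 + 192 - 35))*(243/7) = (-65 + 161)*(243/7) = 96*(243/7) = 23328/7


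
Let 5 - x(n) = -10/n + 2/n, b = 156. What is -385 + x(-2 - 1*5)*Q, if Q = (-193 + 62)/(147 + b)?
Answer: -273374/707 ≈ -386.67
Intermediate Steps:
x(n) = 5 + 8/n (x(n) = 5 - (-10/n + 2/n) = 5 - (-8)/n = 5 + 8/n)
Q = -131/303 (Q = (-193 + 62)/(147 + 156) = -131/303 ≈ -0.43234)
-385 + x(-2 - 1*5)*Q = -385 + (5 + 8/(-2 - 1*5))*(-131/303) = -385 + (5 + 8/(-2 - 5))*(-131/303) = -385 + (5 + 8/(-7))*(-131/303) = -385 + (5 + 8*(-⅐))*(-131/303) = -385 + (5 - 8/7)*(-131/303) = -385 + (27/7)*(-131/303) = -385 - 1179/707 = -273374/707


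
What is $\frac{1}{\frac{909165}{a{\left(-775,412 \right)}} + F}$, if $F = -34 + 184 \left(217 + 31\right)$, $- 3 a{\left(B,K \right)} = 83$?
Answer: $\frac{83}{1057139} \approx 7.8514 \cdot 10^{-5}$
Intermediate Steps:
$a{\left(B,K \right)} = - \frac{83}{3}$ ($a{\left(B,K \right)} = \left(- \frac{1}{3}\right) 83 = - \frac{83}{3}$)
$F = 45598$ ($F = -34 + 184 \cdot 248 = -34 + 45632 = 45598$)
$\frac{1}{\frac{909165}{a{\left(-775,412 \right)}} + F} = \frac{1}{\frac{909165}{- \frac{83}{3}} + 45598} = \frac{1}{909165 \left(- \frac{3}{83}\right) + 45598} = \frac{1}{- \frac{2727495}{83} + 45598} = \frac{1}{\frac{1057139}{83}} = \frac{83}{1057139}$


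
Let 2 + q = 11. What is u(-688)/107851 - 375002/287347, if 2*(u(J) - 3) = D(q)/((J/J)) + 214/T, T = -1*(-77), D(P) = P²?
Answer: -6226442038297/4772561839738 ≈ -1.3046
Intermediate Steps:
q = 9 (q = -2 + 11 = 9)
T = 77
u(J) = 6913/154 (u(J) = 3 + (9²/((J/J)) + 214/77)/2 = 3 + (81/1 + 214*(1/77))/2 = 3 + (81*1 + 214/77)/2 = 3 + (81 + 214/77)/2 = 3 + (½)*(6451/77) = 3 + 6451/154 = 6913/154)
u(-688)/107851 - 375002/287347 = (6913/154)/107851 - 375002/287347 = (6913/154)*(1/107851) - 375002*1/287347 = 6913/16609054 - 375002/287347 = -6226442038297/4772561839738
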